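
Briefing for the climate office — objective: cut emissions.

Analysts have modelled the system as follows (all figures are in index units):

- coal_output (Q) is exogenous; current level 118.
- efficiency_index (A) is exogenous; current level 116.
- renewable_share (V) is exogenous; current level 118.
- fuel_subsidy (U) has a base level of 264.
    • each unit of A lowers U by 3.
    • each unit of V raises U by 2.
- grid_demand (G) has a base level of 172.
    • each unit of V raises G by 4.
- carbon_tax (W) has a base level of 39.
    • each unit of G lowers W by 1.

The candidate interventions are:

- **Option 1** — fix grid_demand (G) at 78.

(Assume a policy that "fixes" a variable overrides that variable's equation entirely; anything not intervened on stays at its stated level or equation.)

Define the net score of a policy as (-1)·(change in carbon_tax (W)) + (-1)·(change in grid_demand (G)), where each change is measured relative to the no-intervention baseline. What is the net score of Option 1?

0

Baseline:
  V = 118
  G = 172 + 4·118 = 644
  W = 39 − 644 = -605
Option 1 (G := 78):
  V = 118
  G = 78
  W = 39 − 78 = -39
ΔW = -39 − (-605) = 566; ΔG = 78 − 644 = -566
Score = (-1)·566 + (-1)·(-566) = 0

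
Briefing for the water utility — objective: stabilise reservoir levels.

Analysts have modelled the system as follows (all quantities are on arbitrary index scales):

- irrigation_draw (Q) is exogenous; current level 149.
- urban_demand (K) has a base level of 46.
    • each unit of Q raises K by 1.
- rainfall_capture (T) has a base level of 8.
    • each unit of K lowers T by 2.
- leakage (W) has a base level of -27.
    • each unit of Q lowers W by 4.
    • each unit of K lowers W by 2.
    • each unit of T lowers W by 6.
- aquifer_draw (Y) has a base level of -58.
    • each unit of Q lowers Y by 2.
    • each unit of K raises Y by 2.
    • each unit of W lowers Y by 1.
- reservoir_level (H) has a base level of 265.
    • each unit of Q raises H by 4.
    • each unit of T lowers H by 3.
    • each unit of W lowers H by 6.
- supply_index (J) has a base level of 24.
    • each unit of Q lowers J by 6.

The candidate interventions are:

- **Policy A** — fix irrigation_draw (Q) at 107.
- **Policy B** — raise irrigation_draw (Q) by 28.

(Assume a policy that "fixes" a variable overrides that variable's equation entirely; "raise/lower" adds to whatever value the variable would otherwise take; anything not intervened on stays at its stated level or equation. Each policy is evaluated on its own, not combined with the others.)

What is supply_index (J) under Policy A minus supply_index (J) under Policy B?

Policy A (Q := 107):
  Q = 107
  J = 24 − 6·107 = -618
Policy B (Q + 28):
  Q = 149 + 28 = 177
  J = 24 − 6·177 = -1038
J: -618 − (-1038) = 420

420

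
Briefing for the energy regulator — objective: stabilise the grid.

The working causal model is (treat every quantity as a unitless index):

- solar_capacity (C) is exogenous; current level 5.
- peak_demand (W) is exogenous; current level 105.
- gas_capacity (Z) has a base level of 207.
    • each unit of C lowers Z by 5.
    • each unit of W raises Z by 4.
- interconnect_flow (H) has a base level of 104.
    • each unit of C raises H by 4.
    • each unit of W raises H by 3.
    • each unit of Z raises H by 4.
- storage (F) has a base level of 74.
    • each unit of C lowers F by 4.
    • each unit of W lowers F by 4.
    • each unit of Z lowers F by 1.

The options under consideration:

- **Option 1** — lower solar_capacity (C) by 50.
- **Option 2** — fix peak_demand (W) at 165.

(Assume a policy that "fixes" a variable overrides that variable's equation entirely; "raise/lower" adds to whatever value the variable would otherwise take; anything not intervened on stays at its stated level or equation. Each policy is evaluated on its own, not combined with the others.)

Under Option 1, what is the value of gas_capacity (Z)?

852

Option 1 (C − 50):
  C = 5 − 50 = -45
  W = 105
  Z = 207 − 5·(-45) + 4·105 = 852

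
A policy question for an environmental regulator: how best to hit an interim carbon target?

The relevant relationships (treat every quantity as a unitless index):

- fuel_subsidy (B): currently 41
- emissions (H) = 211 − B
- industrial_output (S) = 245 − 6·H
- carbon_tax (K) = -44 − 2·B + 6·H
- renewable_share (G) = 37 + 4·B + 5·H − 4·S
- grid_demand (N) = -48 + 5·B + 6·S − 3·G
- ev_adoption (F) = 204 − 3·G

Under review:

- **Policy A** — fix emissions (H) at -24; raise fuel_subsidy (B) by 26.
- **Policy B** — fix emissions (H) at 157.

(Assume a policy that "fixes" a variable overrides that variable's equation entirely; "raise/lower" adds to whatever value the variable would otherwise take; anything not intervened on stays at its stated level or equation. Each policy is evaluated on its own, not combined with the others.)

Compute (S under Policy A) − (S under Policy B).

Policy A (H := -24, B + 26):
  B = 41 + 26 = 67
  H = -24
  S = 245 − 6·(-24) = 389
Policy B (H := 157):
  B = 41
  H = 157
  S = 245 − 6·157 = -697
S: 389 − (-697) = 1086

1086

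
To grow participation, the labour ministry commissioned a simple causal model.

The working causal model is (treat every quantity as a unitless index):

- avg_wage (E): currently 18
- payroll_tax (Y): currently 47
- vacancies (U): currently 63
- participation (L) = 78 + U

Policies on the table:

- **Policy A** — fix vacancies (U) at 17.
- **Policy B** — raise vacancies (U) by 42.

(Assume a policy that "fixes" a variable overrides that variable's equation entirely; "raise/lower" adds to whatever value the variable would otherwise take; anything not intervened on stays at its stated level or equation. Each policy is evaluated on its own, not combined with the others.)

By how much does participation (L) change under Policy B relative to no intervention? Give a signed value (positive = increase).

Baseline:
  U = 63
  L = 78 + 63 = 141
Policy B (U + 42):
  U = 63 + 42 = 105
  L = 78 + 105 = 183
Change in L: 183 − 141 = 42

42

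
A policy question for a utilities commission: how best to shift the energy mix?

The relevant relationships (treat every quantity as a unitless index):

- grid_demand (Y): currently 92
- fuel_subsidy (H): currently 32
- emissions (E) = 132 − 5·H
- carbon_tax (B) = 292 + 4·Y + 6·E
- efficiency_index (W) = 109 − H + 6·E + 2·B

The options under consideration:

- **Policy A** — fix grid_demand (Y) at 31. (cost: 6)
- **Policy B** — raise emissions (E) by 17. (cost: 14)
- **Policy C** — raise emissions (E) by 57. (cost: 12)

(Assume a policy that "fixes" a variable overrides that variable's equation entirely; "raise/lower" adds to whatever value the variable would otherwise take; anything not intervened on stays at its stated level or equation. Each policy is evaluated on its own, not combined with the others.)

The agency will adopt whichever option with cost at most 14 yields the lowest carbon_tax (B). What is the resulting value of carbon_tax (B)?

Policy A (Y := 31):
  Y = 31
  H = 32
  E = 132 − 5·32 = -28
  B = 292 + 4·31 + 6·(-28) = 248
Policy B (E + 17):
  Y = 92
  H = 32
  E = 132 − 5·32 (+17 from intervention) = -11
  B = 292 + 4·92 + 6·(-11) = 594
Policy C (E + 57):
  Y = 92
  H = 32
  E = 132 − 5·32 (+57 from intervention) = 29
  B = 292 + 4·92 + 6·29 = 834
Comparing — Policy A: B=248, Policy B: B=594, Policy C: B=834. Lowest is 248 (Policy A).

248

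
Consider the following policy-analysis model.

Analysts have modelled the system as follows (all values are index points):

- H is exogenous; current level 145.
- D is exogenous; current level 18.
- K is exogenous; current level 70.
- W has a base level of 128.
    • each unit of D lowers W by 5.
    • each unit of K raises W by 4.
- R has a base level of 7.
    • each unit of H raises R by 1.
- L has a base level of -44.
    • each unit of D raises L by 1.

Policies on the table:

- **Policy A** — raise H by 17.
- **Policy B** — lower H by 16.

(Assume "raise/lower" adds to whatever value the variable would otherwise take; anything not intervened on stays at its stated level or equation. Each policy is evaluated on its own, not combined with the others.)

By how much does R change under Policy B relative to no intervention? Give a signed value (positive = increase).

Baseline:
  H = 145
  R = 7 + 145 = 152
Policy B (H − 16):
  H = 145 − 16 = 129
  R = 7 + 129 = 136
Change in R: 136 − 152 = -16

-16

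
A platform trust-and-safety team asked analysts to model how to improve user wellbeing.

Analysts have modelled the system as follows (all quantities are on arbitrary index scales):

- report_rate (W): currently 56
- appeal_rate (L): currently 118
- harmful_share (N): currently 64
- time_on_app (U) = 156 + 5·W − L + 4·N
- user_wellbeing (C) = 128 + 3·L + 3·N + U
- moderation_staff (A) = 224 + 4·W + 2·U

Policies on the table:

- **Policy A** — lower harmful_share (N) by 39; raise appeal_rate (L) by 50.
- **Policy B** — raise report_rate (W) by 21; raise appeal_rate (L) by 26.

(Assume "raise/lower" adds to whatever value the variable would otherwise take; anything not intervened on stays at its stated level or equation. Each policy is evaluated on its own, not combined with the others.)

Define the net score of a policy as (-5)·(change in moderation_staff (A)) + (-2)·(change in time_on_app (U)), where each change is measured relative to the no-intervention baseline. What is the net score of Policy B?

-1368

Baseline:
  W = 56
  L = 118
  N = 64
  U = 156 + 5·56 − 118 + 4·64 = 574
  A = 224 + 4·56 + 2·574 = 1596
Policy B (W + 21, L + 26):
  W = 56 + 21 = 77
  L = 118 + 26 = 144
  N = 64
  U = 156 + 5·77 − 144 + 4·64 = 653
  A = 224 + 4·77 + 2·653 = 1838
ΔA = 1838 − 1596 = 242; ΔU = 653 − 574 = 79
Score = (-5)·242 + (-2)·79 = -1368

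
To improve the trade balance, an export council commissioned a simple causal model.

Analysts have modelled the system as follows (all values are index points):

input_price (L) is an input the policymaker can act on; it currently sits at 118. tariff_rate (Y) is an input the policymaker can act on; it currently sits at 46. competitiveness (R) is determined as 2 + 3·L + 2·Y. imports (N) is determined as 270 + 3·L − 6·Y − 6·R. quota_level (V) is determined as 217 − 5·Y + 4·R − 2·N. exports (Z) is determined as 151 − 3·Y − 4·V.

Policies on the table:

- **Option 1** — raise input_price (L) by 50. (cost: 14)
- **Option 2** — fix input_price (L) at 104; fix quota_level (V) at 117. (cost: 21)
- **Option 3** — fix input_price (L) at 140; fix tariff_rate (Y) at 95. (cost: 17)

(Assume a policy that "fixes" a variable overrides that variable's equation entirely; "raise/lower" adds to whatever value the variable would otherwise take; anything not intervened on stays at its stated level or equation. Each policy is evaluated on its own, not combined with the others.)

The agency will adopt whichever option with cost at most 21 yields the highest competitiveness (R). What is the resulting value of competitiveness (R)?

612

Option 1 (L + 50):
  L = 118 + 50 = 168
  Y = 46
  R = 2 + 3·168 + 2·46 = 598
Option 2 (L := 104, V := 117):
  L = 104
  Y = 46
  R = 2 + 3·104 + 2·46 = 406
Option 3 (L := 140, Y := 95):
  L = 140
  Y = 95
  R = 2 + 3·140 + 2·95 = 612
Comparing — Option 1: R=598, Option 2: R=406, Option 3: R=612. Highest is 612 (Option 3).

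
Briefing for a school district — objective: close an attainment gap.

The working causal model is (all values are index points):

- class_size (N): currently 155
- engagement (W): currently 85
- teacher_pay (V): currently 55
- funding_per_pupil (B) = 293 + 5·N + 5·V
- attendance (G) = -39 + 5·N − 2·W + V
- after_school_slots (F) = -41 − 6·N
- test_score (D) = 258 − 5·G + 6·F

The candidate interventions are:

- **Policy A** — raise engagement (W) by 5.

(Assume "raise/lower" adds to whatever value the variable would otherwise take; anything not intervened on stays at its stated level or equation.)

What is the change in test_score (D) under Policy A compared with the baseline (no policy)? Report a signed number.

50

Baseline:
  N = 155
  W = 85
  V = 55
  G = -39 + 5·155 − 2·85 + 55 = 621
  F = -41 − 6·155 = -971
  D = 258 − 5·621 + 6·(-971) = -8673
Policy A (W + 5):
  N = 155
  W = 85 + 5 = 90
  V = 55
  G = -39 + 5·155 − 2·90 + 55 = 611
  F = -41 − 6·155 = -971
  D = 258 − 5·611 + 6·(-971) = -8623
Change in D: -8623 − (-8673) = 50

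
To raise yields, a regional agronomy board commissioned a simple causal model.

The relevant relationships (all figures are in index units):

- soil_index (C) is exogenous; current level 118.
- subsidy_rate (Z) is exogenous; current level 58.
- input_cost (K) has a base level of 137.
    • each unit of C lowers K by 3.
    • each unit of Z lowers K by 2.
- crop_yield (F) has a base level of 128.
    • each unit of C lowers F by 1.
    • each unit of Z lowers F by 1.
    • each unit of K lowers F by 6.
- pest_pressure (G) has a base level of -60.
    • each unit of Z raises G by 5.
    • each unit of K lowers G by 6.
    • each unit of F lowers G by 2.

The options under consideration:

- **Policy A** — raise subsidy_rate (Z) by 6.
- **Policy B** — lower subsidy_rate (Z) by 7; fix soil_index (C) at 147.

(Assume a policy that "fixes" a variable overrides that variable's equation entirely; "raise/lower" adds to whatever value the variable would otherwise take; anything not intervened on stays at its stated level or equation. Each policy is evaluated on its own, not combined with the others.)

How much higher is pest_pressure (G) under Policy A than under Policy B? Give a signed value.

399

Policy A (Z + 6):
  C = 118
  Z = 58 + 6 = 64
  K = 137 − 3·118 − 2·64 = -345
  F = 128 − 118 − 64 − 6·(-345) = 2016
  G = -60 + 5·64 − 6·(-345) − 2·2016 = -1702
Policy B (Z − 7, C := 147):
  C = 147
  Z = 58 − 7 = 51
  K = 137 − 3·147 − 2·51 = -406
  F = 128 − 147 − 51 − 6·(-406) = 2366
  G = -60 + 5·51 − 6·(-406) − 2·2366 = -2101
G: -1702 − (-2101) = 399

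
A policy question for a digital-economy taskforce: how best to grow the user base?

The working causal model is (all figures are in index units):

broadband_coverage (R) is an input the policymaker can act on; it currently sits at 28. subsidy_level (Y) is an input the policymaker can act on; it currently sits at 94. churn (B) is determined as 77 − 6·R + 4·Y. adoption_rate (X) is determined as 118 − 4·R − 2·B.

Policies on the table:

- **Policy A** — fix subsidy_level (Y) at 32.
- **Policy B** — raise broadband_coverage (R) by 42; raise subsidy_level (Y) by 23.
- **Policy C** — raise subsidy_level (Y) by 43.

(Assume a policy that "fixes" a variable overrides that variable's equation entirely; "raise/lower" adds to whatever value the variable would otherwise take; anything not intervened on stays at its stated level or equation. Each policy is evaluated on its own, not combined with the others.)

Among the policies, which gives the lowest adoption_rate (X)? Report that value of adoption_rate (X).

Policy A (Y := 32):
  R = 28
  Y = 32
  B = 77 − 6·28 + 4·32 = 37
  X = 118 − 4·28 − 2·37 = -68
Policy B (R + 42, Y + 23):
  R = 28 + 42 = 70
  Y = 94 + 23 = 117
  B = 77 − 6·70 + 4·117 = 125
  X = 118 − 4·70 − 2·125 = -412
Policy C (Y + 43):
  R = 28
  Y = 94 + 43 = 137
  B = 77 − 6·28 + 4·137 = 457
  X = 118 − 4·28 − 2·457 = -908
Comparing — Policy A: X=-68, Policy B: X=-412, Policy C: X=-908. Lowest is -908 (Policy C).

-908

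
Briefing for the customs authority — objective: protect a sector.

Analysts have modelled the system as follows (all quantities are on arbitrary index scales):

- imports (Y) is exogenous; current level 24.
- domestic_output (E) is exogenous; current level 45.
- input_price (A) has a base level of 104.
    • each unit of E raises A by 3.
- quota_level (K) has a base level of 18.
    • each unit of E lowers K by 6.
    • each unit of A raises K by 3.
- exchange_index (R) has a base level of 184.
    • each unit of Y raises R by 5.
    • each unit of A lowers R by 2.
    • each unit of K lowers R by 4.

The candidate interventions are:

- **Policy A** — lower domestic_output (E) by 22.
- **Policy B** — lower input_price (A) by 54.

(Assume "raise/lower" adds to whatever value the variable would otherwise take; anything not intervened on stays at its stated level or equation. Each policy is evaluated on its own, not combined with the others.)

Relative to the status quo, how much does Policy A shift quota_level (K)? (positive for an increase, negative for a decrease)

Baseline:
  E = 45
  A = 104 + 3·45 = 239
  K = 18 − 6·45 + 3·239 = 465
Policy A (E − 22):
  E = 45 − 22 = 23
  A = 104 + 3·23 = 173
  K = 18 − 6·23 + 3·173 = 399
Change in K: 399 − 465 = -66

-66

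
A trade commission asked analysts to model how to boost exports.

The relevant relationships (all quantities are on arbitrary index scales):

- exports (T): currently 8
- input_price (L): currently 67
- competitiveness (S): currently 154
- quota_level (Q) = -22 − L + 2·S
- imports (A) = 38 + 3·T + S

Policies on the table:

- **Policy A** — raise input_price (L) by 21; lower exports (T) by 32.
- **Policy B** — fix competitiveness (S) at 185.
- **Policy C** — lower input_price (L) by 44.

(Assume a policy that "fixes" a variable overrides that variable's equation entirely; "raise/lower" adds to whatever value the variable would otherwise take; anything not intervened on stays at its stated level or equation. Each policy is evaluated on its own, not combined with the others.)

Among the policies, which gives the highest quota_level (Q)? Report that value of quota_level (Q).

Policy A (L + 21, T − 32):
  L = 67 + 21 = 88
  S = 154
  Q = -22 − 88 + 2·154 = 198
Policy B (S := 185):
  L = 67
  S = 185
  Q = -22 − 67 + 2·185 = 281
Policy C (L − 44):
  L = 67 − 44 = 23
  S = 154
  Q = -22 − 23 + 2·154 = 263
Comparing — Policy A: Q=198, Policy B: Q=281, Policy C: Q=263. Highest is 281 (Policy B).

281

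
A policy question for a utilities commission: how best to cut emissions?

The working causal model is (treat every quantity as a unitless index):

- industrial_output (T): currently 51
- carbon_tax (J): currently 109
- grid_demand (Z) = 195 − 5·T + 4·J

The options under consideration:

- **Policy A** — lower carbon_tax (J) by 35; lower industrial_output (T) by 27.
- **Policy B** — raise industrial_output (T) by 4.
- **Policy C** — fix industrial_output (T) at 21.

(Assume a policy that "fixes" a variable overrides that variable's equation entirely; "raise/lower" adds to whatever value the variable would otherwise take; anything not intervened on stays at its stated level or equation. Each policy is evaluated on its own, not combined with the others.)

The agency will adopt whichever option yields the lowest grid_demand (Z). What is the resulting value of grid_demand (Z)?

356

Policy A (J − 35, T − 27):
  T = 51 − 27 = 24
  J = 109 − 35 = 74
  Z = 195 − 5·24 + 4·74 = 371
Policy B (T + 4):
  T = 51 + 4 = 55
  J = 109
  Z = 195 − 5·55 + 4·109 = 356
Policy C (T := 21):
  T = 21
  J = 109
  Z = 195 − 5·21 + 4·109 = 526
Comparing — Policy A: Z=371, Policy B: Z=356, Policy C: Z=526. Lowest is 356 (Policy B).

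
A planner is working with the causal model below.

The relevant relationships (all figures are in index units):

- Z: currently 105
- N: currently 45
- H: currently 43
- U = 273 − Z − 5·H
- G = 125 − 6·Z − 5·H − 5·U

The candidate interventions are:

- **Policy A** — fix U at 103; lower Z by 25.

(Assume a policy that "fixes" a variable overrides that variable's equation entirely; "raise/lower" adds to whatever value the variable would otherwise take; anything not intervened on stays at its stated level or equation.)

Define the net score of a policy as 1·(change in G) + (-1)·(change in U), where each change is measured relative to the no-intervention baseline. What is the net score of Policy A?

-750

Baseline:
  Z = 105
  H = 43
  U = 273 − 105 − 5·43 = -47
  G = 125 − 6·105 − 5·43 − 5·(-47) = -485
Policy A (U := 103, Z − 25):
  Z = 105 − 25 = 80
  H = 43
  U = 103
  G = 125 − 6·80 − 5·43 − 5·103 = -1085
ΔG = -1085 − (-485) = -600; ΔU = 103 − (-47) = 150
Score = 1·(-600) + (-1)·150 = -750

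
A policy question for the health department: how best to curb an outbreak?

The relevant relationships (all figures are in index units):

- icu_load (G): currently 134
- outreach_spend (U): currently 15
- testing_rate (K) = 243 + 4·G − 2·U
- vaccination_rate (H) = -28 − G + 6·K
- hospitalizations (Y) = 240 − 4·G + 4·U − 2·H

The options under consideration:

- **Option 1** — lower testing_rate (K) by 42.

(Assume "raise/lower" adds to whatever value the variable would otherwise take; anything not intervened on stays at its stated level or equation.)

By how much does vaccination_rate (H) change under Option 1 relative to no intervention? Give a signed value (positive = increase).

Baseline:
  G = 134
  U = 15
  K = 243 + 4·134 − 2·15 = 749
  H = -28 − 134 + 6·749 = 4332
Option 1 (K − 42):
  G = 134
  U = 15
  K = 243 + 4·134 − 2·15 (−42 from intervention) = 707
  H = -28 − 134 + 6·707 = 4080
Change in H: 4080 − 4332 = -252

-252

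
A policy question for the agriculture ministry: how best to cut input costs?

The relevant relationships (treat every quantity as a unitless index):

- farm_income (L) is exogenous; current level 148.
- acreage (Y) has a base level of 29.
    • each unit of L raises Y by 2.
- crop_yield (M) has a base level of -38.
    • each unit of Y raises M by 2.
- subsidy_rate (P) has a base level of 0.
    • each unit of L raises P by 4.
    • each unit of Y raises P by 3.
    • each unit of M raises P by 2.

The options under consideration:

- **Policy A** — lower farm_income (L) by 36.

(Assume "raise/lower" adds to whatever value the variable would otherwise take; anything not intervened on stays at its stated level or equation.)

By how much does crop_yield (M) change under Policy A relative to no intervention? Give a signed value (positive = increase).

Baseline:
  L = 148
  Y = 29 + 2·148 = 325
  M = -38 + 2·325 = 612
Policy A (L − 36):
  L = 148 − 36 = 112
  Y = 29 + 2·112 = 253
  M = -38 + 2·253 = 468
Change in M: 468 − 612 = -144

-144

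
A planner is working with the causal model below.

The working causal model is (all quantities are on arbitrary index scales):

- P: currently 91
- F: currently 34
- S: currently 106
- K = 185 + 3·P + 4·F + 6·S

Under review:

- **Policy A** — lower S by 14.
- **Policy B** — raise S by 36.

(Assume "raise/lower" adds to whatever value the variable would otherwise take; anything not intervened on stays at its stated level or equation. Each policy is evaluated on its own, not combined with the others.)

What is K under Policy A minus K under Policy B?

-300

Policy A (S − 14):
  P = 91
  F = 34
  S = 106 − 14 = 92
  K = 185 + 3·91 + 4·34 + 6·92 = 1146
Policy B (S + 36):
  P = 91
  F = 34
  S = 106 + 36 = 142
  K = 185 + 3·91 + 4·34 + 6·142 = 1446
K: 1146 − 1446 = -300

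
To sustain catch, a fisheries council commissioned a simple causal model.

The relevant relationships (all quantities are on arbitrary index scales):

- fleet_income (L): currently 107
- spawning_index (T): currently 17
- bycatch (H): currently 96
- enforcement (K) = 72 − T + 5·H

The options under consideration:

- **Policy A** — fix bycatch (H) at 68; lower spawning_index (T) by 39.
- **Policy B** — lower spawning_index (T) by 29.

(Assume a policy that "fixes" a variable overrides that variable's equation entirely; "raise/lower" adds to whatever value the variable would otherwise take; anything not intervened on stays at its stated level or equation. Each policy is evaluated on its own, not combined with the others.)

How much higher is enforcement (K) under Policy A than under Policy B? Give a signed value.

-130

Policy A (H := 68, T − 39):
  T = 17 − 39 = -22
  H = 68
  K = 72 − (-22) + 5·68 = 434
Policy B (T − 29):
  T = 17 − 29 = -12
  H = 96
  K = 72 − (-12) + 5·96 = 564
K: 434 − 564 = -130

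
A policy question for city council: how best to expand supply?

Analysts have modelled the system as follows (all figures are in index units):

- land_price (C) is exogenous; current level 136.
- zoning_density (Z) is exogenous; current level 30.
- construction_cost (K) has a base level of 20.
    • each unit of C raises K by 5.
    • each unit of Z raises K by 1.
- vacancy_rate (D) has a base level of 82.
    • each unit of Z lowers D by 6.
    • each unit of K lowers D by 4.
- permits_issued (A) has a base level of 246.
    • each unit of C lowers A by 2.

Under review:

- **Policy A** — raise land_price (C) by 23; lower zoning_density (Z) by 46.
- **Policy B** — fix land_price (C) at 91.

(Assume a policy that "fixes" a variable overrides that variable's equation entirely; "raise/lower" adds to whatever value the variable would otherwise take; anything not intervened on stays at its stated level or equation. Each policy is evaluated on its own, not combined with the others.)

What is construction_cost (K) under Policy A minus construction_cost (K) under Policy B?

294

Policy A (C + 23, Z − 46):
  C = 136 + 23 = 159
  Z = 30 − 46 = -16
  K = 20 + 5·159 + (-16) = 799
Policy B (C := 91):
  C = 91
  Z = 30
  K = 20 + 5·91 + 30 = 505
K: 799 − 505 = 294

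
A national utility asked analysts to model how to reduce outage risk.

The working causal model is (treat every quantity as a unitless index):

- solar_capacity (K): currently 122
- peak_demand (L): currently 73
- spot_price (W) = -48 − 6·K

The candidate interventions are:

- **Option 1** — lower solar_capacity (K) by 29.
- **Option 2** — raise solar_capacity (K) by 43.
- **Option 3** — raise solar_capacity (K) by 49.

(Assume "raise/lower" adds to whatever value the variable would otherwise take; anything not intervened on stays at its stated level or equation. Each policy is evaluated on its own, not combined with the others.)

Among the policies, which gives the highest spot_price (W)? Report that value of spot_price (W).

-606

Option 1 (K − 29):
  K = 122 − 29 = 93
  W = -48 − 6·93 = -606
Option 2 (K + 43):
  K = 122 + 43 = 165
  W = -48 − 6·165 = -1038
Option 3 (K + 49):
  K = 122 + 49 = 171
  W = -48 − 6·171 = -1074
Comparing — Option 1: W=-606, Option 2: W=-1038, Option 3: W=-1074. Highest is -606 (Option 1).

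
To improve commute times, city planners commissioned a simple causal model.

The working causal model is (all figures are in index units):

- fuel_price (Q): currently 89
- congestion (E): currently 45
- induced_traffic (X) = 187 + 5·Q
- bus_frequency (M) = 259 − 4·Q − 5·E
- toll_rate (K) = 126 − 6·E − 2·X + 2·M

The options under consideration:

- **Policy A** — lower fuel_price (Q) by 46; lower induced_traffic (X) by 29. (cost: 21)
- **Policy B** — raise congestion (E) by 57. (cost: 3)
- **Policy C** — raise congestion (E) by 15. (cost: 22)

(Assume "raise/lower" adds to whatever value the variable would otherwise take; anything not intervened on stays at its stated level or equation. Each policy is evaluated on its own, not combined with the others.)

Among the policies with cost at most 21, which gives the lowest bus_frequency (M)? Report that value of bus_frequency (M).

Policy A (Q − 46, X − 29):
  Q = 89 − 46 = 43
  E = 45
  M = 259 − 4·43 − 5·45 = -138
Policy B (E + 57):
  Q = 89
  E = 45 + 57 = 102
  M = 259 − 4·89 − 5·102 = -607
Comparing — Policy A: M=-138, Policy B: M=-607. Lowest is -607 (Policy B).

-607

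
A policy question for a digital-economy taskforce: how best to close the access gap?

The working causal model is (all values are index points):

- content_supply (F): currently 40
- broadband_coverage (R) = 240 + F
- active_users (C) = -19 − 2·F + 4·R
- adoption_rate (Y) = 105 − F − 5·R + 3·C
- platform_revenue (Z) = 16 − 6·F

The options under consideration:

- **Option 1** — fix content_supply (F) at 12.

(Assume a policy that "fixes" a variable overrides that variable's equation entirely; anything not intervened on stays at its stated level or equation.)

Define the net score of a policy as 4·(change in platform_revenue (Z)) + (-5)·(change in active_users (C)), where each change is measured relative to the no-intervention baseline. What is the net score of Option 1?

Baseline:
  F = 40
  R = 240 + 40 = 280
  C = -19 − 2·40 + 4·280 = 1021
  Z = 16 − 6·40 = -224
Option 1 (F := 12):
  F = 12
  R = 240 + 12 = 252
  C = -19 − 2·12 + 4·252 = 965
  Z = 16 − 6·12 = -56
ΔZ = -56 − (-224) = 168; ΔC = 965 − 1021 = -56
Score = 4·168 + (-5)·(-56) = 952

952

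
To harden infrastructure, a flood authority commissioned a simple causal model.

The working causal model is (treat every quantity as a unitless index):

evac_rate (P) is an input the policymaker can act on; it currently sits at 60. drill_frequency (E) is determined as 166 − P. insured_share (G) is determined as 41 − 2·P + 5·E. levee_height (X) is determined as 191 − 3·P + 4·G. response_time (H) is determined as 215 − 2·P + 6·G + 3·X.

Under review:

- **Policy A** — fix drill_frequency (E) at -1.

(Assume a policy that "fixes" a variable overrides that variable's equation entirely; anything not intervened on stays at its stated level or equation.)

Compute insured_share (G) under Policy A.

Policy A (E := -1):
  P = 60
  E = -1
  G = 41 − 2·60 + 5·(-1) = -84

-84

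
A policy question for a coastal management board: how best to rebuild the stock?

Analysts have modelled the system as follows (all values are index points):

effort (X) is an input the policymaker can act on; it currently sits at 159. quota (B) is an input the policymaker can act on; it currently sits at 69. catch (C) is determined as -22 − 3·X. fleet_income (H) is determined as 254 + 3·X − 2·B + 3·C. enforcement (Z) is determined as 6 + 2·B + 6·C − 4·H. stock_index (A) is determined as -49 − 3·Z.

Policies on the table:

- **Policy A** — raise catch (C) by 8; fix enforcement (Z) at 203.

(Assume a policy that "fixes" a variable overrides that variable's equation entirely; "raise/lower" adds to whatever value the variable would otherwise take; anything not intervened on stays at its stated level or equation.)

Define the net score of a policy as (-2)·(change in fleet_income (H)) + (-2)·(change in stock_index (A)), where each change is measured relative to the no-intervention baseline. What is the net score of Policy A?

Baseline:
  X = 159
  B = 69
  C = -22 − 3·159 = -499
  H = 254 + 3·159 − 2·69 + 3·(-499) = -904
  Z = 6 + 2·69 + 6·(-499) − 4·(-904) = 766
  A = -49 − 3·766 = -2347
Policy A (C + 8, Z := 203):
  X = 159
  B = 69
  C = -22 − 3·159 (+8 from intervention) = -491
  H = 254 + 3·159 − 2·69 + 3·(-491) = -880
  Z = 203
  A = -49 − 3·203 = -658
ΔH = -880 − (-904) = 24; ΔA = -658 − (-2347) = 1689
Score = (-2)·24 + (-2)·1689 = -3426

-3426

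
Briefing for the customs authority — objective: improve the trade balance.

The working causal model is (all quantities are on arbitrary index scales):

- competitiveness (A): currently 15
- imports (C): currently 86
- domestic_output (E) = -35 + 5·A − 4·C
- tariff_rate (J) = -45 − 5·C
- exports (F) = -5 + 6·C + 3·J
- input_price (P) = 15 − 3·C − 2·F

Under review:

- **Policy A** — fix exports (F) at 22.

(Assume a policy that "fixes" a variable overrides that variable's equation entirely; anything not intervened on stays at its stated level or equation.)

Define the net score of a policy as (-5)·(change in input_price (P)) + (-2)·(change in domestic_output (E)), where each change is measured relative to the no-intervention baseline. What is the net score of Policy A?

9360

Baseline:
  A = 15
  C = 86
  E = -35 + 5·15 − 4·86 = -304
  J = -45 − 5·86 = -475
  F = -5 + 6·86 + 3·(-475) = -914
  P = 15 − 3·86 − 2·(-914) = 1585
Policy A (F := 22):
  A = 15
  C = 86
  E = -35 + 5·15 − 4·86 = -304
  J = -45 − 5·86 = -475
  F = 22
  P = 15 − 3·86 − 2·22 = -287
ΔP = -287 − 1585 = -1872; ΔE = -304 − (-304) = 0
Score = (-5)·(-1872) + (-2)·0 = 9360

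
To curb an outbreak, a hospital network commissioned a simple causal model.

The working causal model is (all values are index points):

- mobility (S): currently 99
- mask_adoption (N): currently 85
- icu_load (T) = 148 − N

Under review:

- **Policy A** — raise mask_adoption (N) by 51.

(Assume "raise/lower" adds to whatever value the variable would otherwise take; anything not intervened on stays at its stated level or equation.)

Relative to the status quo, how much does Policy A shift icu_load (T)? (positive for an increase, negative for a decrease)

-51

Baseline:
  N = 85
  T = 148 − 85 = 63
Policy A (N + 51):
  N = 85 + 51 = 136
  T = 148 − 136 = 12
Change in T: 12 − 63 = -51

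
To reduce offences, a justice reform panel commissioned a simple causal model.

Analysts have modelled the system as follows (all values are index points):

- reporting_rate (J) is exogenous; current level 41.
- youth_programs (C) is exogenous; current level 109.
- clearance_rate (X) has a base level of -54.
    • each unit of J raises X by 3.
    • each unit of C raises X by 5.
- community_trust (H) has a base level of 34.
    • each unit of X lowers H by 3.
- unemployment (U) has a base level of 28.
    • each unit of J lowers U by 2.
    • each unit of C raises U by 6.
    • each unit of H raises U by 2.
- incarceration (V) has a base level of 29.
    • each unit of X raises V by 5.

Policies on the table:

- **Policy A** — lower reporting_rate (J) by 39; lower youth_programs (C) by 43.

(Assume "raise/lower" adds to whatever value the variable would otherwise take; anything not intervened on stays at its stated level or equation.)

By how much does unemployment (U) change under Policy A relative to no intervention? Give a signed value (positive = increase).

1812

Baseline:
  J = 41
  C = 109
  X = -54 + 3·41 + 5·109 = 614
  H = 34 − 3·614 = -1808
  U = 28 − 2·41 + 6·109 + 2·(-1808) = -3016
Policy A (J − 39, C − 43):
  J = 41 − 39 = 2
  C = 109 − 43 = 66
  X = -54 + 3·2 + 5·66 = 282
  H = 34 − 3·282 = -812
  U = 28 − 2·2 + 6·66 + 2·(-812) = -1204
Change in U: -1204 − (-3016) = 1812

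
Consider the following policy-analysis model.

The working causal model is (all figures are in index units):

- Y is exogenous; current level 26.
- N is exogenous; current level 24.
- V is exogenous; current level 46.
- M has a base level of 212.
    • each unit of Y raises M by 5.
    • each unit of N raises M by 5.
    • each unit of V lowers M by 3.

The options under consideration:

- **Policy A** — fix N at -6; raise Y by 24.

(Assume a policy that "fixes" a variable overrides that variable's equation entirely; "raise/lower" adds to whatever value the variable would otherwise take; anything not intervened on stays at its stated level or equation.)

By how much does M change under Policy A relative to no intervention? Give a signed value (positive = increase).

Baseline:
  Y = 26
  N = 24
  V = 46
  M = 212 + 5·26 + 5·24 − 3·46 = 324
Policy A (N := -6, Y + 24):
  Y = 26 + 24 = 50
  N = -6
  V = 46
  M = 212 + 5·50 + 5·(-6) − 3·46 = 294
Change in M: 294 − 324 = -30

-30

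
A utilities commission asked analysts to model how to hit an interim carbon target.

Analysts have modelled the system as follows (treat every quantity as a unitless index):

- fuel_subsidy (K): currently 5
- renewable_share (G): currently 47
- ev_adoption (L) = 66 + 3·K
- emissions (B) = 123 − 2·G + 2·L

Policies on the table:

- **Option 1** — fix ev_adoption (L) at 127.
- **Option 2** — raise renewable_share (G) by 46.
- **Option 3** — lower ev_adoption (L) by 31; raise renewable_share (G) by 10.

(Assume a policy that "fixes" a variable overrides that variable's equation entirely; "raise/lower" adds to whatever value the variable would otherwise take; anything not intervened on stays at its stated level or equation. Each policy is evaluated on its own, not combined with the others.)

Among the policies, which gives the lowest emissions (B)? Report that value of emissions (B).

99

Option 1 (L := 127):
  K = 5
  G = 47
  L = 127
  B = 123 − 2·47 + 2·127 = 283
Option 2 (G + 46):
  K = 5
  G = 47 + 46 = 93
  L = 66 + 3·5 = 81
  B = 123 − 2·93 + 2·81 = 99
Option 3 (L − 31, G + 10):
  K = 5
  G = 47 + 10 = 57
  L = 66 + 3·5 (−31 from intervention) = 50
  B = 123 − 2·57 + 2·50 = 109
Comparing — Option 1: B=283, Option 2: B=99, Option 3: B=109. Lowest is 99 (Option 2).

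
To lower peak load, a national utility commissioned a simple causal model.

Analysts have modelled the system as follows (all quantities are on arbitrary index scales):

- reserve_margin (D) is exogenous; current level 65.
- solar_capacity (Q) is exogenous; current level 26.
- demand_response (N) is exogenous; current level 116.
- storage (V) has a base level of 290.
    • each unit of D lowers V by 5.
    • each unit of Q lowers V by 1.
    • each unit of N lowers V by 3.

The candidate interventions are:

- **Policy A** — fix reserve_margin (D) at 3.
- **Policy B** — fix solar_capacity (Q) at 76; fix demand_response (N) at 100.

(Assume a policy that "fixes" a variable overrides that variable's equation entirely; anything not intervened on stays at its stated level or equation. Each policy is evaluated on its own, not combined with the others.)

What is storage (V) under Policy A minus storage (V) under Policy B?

312

Policy A (D := 3):
  D = 3
  Q = 26
  N = 116
  V = 290 − 5·3 − 26 − 3·116 = -99
Policy B (Q := 76, N := 100):
  D = 65
  Q = 76
  N = 100
  V = 290 − 5·65 − 76 − 3·100 = -411
V: -99 − (-411) = 312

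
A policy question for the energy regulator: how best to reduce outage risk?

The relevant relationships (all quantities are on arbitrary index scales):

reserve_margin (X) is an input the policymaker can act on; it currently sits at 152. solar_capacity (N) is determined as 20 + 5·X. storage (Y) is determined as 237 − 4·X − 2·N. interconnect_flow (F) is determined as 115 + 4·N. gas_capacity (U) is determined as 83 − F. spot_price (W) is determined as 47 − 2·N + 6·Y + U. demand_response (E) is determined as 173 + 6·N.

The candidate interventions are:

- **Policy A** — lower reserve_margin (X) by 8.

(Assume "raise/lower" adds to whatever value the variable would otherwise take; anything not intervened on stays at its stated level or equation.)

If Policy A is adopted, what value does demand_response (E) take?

4613

Policy A (X − 8):
  X = 152 − 8 = 144
  N = 20 + 5·144 = 740
  E = 173 + 6·740 = 4613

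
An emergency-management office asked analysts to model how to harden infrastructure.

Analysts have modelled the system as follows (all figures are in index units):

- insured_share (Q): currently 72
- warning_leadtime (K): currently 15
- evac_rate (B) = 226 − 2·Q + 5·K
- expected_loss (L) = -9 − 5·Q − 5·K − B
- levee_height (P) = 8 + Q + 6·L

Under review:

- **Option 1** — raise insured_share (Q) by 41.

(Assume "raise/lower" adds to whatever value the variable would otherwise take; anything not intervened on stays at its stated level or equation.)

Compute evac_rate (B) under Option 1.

Option 1 (Q + 41):
  Q = 72 + 41 = 113
  K = 15
  B = 226 − 2·113 + 5·15 = 75

75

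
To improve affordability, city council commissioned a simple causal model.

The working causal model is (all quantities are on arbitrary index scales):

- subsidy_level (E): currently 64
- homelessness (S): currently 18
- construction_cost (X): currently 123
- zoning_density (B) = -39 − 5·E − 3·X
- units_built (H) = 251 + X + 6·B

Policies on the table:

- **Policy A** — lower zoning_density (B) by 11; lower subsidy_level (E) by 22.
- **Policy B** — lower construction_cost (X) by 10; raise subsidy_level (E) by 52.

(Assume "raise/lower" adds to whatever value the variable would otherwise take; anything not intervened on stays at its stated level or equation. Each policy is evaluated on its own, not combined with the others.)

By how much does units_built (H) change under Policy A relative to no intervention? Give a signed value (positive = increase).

Baseline:
  E = 64
  X = 123
  B = -39 − 5·64 − 3·123 = -728
  H = 251 + 123 + 6·(-728) = -3994
Policy A (B − 11, E − 22):
  E = 64 − 22 = 42
  X = 123
  B = -39 − 5·42 − 3·123 (−11 from intervention) = -629
  H = 251 + 123 + 6·(-629) = -3400
Change in H: -3400 − (-3994) = 594

594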